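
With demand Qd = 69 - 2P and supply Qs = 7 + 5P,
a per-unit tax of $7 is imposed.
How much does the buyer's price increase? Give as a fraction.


With a per-unit tax, the buyer's price increase depends on relative slopes.
Supply slope: d = 5, Demand slope: b = 2
Buyer's price increase = d * tax / (b + d)
= 5 * 7 / (2 + 5)
= 35 / 7 = 5

5


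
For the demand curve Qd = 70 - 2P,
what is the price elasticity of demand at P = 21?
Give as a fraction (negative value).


dQ/dP = -2
At P = 21: Q = 70 - 2*21 = 28
E = (dQ/dP)(P/Q) = (-2)(21/28) = -3/2

-3/2


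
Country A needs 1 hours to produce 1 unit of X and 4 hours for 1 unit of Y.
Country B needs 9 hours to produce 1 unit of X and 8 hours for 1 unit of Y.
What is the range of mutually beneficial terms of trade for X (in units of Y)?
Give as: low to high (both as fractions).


Opportunity cost of X for Country A = hours_X / hours_Y = 1/4 = 1/4 units of Y
Opportunity cost of X for Country B = hours_X / hours_Y = 9/8 = 9/8 units of Y
Terms of trade must be between the two opportunity costs.
Range: 1/4 to 9/8

1/4 to 9/8


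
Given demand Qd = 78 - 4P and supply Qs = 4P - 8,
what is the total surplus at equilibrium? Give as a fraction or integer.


Find equilibrium: 78 - 4P = 4P - 8
78 + 8 = 8P
P* = 86/8 = 43/4
Q* = 4*43/4 - 8 = 35
Inverse demand: P = 39/2 - Q/4, so P_max = 39/2
Inverse supply: P = 2 + Q/4, so P_min = 2
CS = (1/2) * 35 * (39/2 - 43/4) = 1225/8
PS = (1/2) * 35 * (43/4 - 2) = 1225/8
TS = CS + PS = 1225/8 + 1225/8 = 1225/4

1225/4


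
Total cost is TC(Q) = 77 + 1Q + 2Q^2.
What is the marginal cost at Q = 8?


MC = dTC/dQ = 1 + 2*2*Q
At Q = 8:
MC = 1 + 4*8
MC = 1 + 32 = 33

33


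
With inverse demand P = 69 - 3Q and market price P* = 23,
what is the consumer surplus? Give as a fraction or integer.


Maximum willingness to pay (at Q=0): P_max = 69
Quantity demanded at P* = 23:
Q* = (69 - 23)/3 = 46/3
CS = (1/2) * Q* * (P_max - P*)
CS = (1/2) * 46/3 * (69 - 23)
CS = (1/2) * 46/3 * 46 = 1058/3

1058/3


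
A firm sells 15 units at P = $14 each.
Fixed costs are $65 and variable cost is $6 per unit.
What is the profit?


Total Revenue = P * Q = 14 * 15 = $210
Total Cost = FC + VC*Q = 65 + 6*15 = $155
Profit = TR - TC = 210 - 155 = $55

$55


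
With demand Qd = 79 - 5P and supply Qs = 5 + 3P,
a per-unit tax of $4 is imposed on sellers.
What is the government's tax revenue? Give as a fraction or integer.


With tax on sellers, new supply: Qs' = 5 + 3(P - 4)
= 3P - 7
New equilibrium quantity:
Q_new = 101/4
Tax revenue = tax * Q_new = 4 * 101/4 = 101

101


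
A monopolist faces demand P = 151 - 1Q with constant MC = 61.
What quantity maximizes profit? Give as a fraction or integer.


TR = P*Q = (151 - 1Q)Q = 151Q - 1Q^2
MR = dTR/dQ = 151 - 2Q
Set MR = MC:
151 - 2Q = 61
90 = 2Q
Q* = 90/2 = 45

45


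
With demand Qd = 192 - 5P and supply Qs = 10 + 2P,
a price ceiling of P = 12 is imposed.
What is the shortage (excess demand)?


At P = 12:
Qd = 192 - 5*12 = 132
Qs = 10 + 2*12 = 34
Shortage = Qd - Qs = 132 - 34 = 98

98


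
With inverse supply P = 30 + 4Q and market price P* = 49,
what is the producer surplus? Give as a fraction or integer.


Minimum supply price (at Q=0): P_min = 30
Quantity supplied at P* = 49:
Q* = (49 - 30)/4 = 19/4
PS = (1/2) * Q* * (P* - P_min)
PS = (1/2) * 19/4 * (49 - 30)
PS = (1/2) * 19/4 * 19 = 361/8

361/8


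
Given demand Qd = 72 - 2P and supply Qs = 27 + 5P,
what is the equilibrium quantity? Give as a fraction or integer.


First find equilibrium price:
72 - 2P = 27 + 5P
P* = 45/7 = 45/7
Then substitute into demand:
Q* = 72 - 2 * 45/7 = 414/7

414/7


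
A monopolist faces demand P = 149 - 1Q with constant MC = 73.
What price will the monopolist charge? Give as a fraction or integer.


MR = 149 - 2Q
Set MR = MC: 149 - 2Q = 73
Q* = 38
Substitute into demand:
P* = 149 - 1*38 = 111

111


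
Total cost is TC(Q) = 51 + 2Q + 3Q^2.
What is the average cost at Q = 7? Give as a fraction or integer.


TC(7) = 51 + 2*7 + 3*7^2
TC(7) = 51 + 14 + 147 = 212
AC = TC/Q = 212/7 = 212/7

212/7


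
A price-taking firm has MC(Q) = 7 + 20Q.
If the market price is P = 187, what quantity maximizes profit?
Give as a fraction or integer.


In perfect competition, profit is maximized where P = MC.
187 = 7 + 20Q
180 = 20Q
Q* = 180/20 = 9

9


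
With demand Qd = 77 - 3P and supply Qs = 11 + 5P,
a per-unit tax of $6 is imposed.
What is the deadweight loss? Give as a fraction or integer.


Pre-tax equilibrium quantity: Q* = 209/4
Post-tax equilibrium quantity: Q_tax = 41
Reduction in quantity: Q* - Q_tax = 45/4
DWL = (1/2) * tax * (Q* - Q_tax)
DWL = (1/2) * 6 * 45/4 = 135/4

135/4


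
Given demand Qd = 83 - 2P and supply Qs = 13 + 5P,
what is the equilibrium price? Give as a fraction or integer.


At equilibrium, Qd = Qs.
83 - 2P = 13 + 5P
83 - 13 = 2P + 5P
70 = 7P
P* = 70/7 = 10

10


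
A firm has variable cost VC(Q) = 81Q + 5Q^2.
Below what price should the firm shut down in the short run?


AVC(Q) = VC(Q)/Q = 81 + 5Q
AVC is increasing in Q, so minimum AVC is at Q -> 0+.
Min AVC = 81
The firm should shut down if P < 81.

81


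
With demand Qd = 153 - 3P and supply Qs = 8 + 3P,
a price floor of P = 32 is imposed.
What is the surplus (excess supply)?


At P = 32:
Qd = 153 - 3*32 = 57
Qs = 8 + 3*32 = 104
Surplus = Qs - Qd = 104 - 57 = 47

47


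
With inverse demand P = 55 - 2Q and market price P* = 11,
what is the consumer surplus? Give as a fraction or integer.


Maximum willingness to pay (at Q=0): P_max = 55
Quantity demanded at P* = 11:
Q* = (55 - 11)/2 = 22
CS = (1/2) * Q* * (P_max - P*)
CS = (1/2) * 22 * (55 - 11)
CS = (1/2) * 22 * 44 = 484

484


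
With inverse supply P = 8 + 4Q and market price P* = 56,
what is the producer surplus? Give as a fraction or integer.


Minimum supply price (at Q=0): P_min = 8
Quantity supplied at P* = 56:
Q* = (56 - 8)/4 = 12
PS = (1/2) * Q* * (P* - P_min)
PS = (1/2) * 12 * (56 - 8)
PS = (1/2) * 12 * 48 = 288

288


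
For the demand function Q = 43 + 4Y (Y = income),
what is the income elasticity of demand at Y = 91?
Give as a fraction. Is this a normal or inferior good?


dQ/dY = 4
At Y = 91: Q = 43 + 4*91 = 407
Ey = (dQ/dY)(Y/Q) = 4 * 91 / 407 = 364/407
Since Ey > 0, this is a normal good.

364/407 (normal good)


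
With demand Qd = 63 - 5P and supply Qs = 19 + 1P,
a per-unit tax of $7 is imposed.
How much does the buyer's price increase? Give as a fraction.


With a per-unit tax, the buyer's price increase depends on relative slopes.
Supply slope: d = 1, Demand slope: b = 5
Buyer's price increase = d * tax / (b + d)
= 1 * 7 / (5 + 1)
= 7 / 6 = 7/6

7/6


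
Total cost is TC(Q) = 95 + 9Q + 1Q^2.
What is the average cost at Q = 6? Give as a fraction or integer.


TC(6) = 95 + 9*6 + 1*6^2
TC(6) = 95 + 54 + 36 = 185
AC = TC/Q = 185/6 = 185/6

185/6


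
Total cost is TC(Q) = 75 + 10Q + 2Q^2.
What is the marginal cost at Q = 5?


MC = dTC/dQ = 10 + 2*2*Q
At Q = 5:
MC = 10 + 4*5
MC = 10 + 20 = 30

30


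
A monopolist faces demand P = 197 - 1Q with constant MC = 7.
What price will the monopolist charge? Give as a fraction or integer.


MR = 197 - 2Q
Set MR = MC: 197 - 2Q = 7
Q* = 95
Substitute into demand:
P* = 197 - 1*95 = 102

102


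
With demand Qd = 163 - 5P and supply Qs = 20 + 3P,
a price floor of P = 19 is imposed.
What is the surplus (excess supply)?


At P = 19:
Qd = 163 - 5*19 = 68
Qs = 20 + 3*19 = 77
Surplus = Qs - Qd = 77 - 68 = 9

9


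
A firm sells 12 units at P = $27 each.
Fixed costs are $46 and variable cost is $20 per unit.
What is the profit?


Total Revenue = P * Q = 27 * 12 = $324
Total Cost = FC + VC*Q = 46 + 20*12 = $286
Profit = TR - TC = 324 - 286 = $38

$38


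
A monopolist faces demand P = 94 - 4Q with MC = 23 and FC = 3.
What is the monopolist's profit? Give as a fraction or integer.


MR = MC: 94 - 8Q = 23
Q* = 71/8
P* = 94 - 4*71/8 = 117/2
Profit = (P* - MC)*Q* - FC
= (117/2 - 23)*71/8 - 3
= 71/2*71/8 - 3
= 5041/16 - 3 = 4993/16

4993/16


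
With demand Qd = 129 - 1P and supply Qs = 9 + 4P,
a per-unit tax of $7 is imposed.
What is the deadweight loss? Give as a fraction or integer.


Pre-tax equilibrium quantity: Q* = 105
Post-tax equilibrium quantity: Q_tax = 497/5
Reduction in quantity: Q* - Q_tax = 28/5
DWL = (1/2) * tax * (Q* - Q_tax)
DWL = (1/2) * 7 * 28/5 = 98/5

98/5


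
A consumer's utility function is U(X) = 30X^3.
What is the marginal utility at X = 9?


MU = dU/dX = 30*3*X^(3-1)
MU = 90*X^2
At X = 9:
MU = 90 * 9^2
MU = 90 * 81 = 7290

7290


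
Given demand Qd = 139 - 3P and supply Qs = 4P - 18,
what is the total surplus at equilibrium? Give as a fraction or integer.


Find equilibrium: 139 - 3P = 4P - 18
139 + 18 = 7P
P* = 157/7 = 157/7
Q* = 4*157/7 - 18 = 502/7
Inverse demand: P = 139/3 - Q/3, so P_max = 139/3
Inverse supply: P = 9/2 + Q/4, so P_min = 9/2
CS = (1/2) * 502/7 * (139/3 - 157/7) = 126002/147
PS = (1/2) * 502/7 * (157/7 - 9/2) = 63001/98
TS = CS + PS = 126002/147 + 63001/98 = 63001/42

63001/42


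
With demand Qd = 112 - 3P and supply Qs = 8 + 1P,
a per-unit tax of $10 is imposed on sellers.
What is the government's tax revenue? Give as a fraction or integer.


With tax on sellers, new supply: Qs' = 8 + 1(P - 10)
= 1P - 2
New equilibrium quantity:
Q_new = 53/2
Tax revenue = tax * Q_new = 10 * 53/2 = 265

265


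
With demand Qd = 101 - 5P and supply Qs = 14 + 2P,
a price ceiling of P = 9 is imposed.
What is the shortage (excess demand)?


At P = 9:
Qd = 101 - 5*9 = 56
Qs = 14 + 2*9 = 32
Shortage = Qd - Qs = 56 - 32 = 24

24


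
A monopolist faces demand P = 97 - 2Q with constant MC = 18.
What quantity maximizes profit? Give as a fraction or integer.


TR = P*Q = (97 - 2Q)Q = 97Q - 2Q^2
MR = dTR/dQ = 97 - 4Q
Set MR = MC:
97 - 4Q = 18
79 = 4Q
Q* = 79/4 = 79/4

79/4


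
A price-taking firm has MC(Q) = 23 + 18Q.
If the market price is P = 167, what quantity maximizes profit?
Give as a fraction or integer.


In perfect competition, profit is maximized where P = MC.
167 = 23 + 18Q
144 = 18Q
Q* = 144/18 = 8

8


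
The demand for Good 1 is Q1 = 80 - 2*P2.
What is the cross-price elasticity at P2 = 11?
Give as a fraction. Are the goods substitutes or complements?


dQ1/dP2 = -2
At P2 = 11: Q1 = 80 - 2*11 = 58
Exy = (dQ1/dP2)(P2/Q1) = -2 * 11 / 58 = -11/29
Since Exy < 0, the goods are complements.

-11/29 (complements)


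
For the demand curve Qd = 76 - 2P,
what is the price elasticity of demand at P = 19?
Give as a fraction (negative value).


dQ/dP = -2
At P = 19: Q = 76 - 2*19 = 38
E = (dQ/dP)(P/Q) = (-2)(19/38) = -1

-1


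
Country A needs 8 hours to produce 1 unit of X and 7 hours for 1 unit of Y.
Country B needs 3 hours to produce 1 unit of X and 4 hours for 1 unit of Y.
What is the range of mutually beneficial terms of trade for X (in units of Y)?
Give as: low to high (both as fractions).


Opportunity cost of X for Country A = hours_X / hours_Y = 8/7 = 8/7 units of Y
Opportunity cost of X for Country B = hours_X / hours_Y = 3/4 = 3/4 units of Y
Terms of trade must be between the two opportunity costs.
Range: 3/4 to 8/7

3/4 to 8/7


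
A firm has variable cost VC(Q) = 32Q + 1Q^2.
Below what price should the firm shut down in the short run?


AVC(Q) = VC(Q)/Q = 32 + 1Q
AVC is increasing in Q, so minimum AVC is at Q -> 0+.
Min AVC = 32
The firm should shut down if P < 32.

32


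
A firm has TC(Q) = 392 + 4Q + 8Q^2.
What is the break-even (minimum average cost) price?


AC(Q) = 392/Q + 4 + 8Q
To minimize: dAC/dQ = -392/Q^2 + 8 = 0
Q^2 = 392/8 = 49
Q* = 7
Min AC = 392/7 + 4 + 8*7
Min AC = 56 + 4 + 56 = 116

116


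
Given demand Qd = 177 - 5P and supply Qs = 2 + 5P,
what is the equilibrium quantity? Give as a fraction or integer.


First find equilibrium price:
177 - 5P = 2 + 5P
P* = 175/10 = 35/2
Then substitute into demand:
Q* = 177 - 5 * 35/2 = 179/2

179/2


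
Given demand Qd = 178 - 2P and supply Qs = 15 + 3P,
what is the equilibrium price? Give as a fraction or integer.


At equilibrium, Qd = Qs.
178 - 2P = 15 + 3P
178 - 15 = 2P + 3P
163 = 5P
P* = 163/5 = 163/5

163/5


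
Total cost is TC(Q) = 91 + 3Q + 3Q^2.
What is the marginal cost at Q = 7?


MC = dTC/dQ = 3 + 2*3*Q
At Q = 7:
MC = 3 + 6*7
MC = 3 + 42 = 45

45


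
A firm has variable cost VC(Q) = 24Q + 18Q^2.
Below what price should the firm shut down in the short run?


AVC(Q) = VC(Q)/Q = 24 + 18Q
AVC is increasing in Q, so minimum AVC is at Q -> 0+.
Min AVC = 24
The firm should shut down if P < 24.

24


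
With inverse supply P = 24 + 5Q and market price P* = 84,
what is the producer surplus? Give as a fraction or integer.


Minimum supply price (at Q=0): P_min = 24
Quantity supplied at P* = 84:
Q* = (84 - 24)/5 = 12
PS = (1/2) * Q* * (P* - P_min)
PS = (1/2) * 12 * (84 - 24)
PS = (1/2) * 12 * 60 = 360

360


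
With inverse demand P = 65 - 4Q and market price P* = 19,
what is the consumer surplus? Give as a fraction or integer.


Maximum willingness to pay (at Q=0): P_max = 65
Quantity demanded at P* = 19:
Q* = (65 - 19)/4 = 23/2
CS = (1/2) * Q* * (P_max - P*)
CS = (1/2) * 23/2 * (65 - 19)
CS = (1/2) * 23/2 * 46 = 529/2

529/2


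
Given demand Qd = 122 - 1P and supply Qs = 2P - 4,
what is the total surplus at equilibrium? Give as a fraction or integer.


Find equilibrium: 122 - 1P = 2P - 4
122 + 4 = 3P
P* = 126/3 = 42
Q* = 2*42 - 4 = 80
Inverse demand: P = 122 - Q/1, so P_max = 122
Inverse supply: P = 2 + Q/2, so P_min = 2
CS = (1/2) * 80 * (122 - 42) = 3200
PS = (1/2) * 80 * (42 - 2) = 1600
TS = CS + PS = 3200 + 1600 = 4800

4800


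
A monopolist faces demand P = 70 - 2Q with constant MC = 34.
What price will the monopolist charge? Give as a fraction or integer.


MR = 70 - 4Q
Set MR = MC: 70 - 4Q = 34
Q* = 9
Substitute into demand:
P* = 70 - 2*9 = 52

52


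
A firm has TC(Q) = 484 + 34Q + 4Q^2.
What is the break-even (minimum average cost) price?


AC(Q) = 484/Q + 34 + 4Q
To minimize: dAC/dQ = -484/Q^2 + 4 = 0
Q^2 = 484/4 = 121
Q* = 11
Min AC = 484/11 + 34 + 4*11
Min AC = 44 + 34 + 44 = 122

122


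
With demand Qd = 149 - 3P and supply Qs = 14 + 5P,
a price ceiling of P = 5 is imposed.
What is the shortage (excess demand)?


At P = 5:
Qd = 149 - 3*5 = 134
Qs = 14 + 5*5 = 39
Shortage = Qd - Qs = 134 - 39 = 95

95


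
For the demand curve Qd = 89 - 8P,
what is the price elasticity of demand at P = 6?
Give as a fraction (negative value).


dQ/dP = -8
At P = 6: Q = 89 - 8*6 = 41
E = (dQ/dP)(P/Q) = (-8)(6/41) = -48/41

-48/41


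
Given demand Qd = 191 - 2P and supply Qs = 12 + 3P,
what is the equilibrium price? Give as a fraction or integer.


At equilibrium, Qd = Qs.
191 - 2P = 12 + 3P
191 - 12 = 2P + 3P
179 = 5P
P* = 179/5 = 179/5

179/5


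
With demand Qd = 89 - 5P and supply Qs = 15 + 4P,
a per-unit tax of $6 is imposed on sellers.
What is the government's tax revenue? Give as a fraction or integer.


With tax on sellers, new supply: Qs' = 15 + 4(P - 6)
= 4P - 9
New equilibrium quantity:
Q_new = 311/9
Tax revenue = tax * Q_new = 6 * 311/9 = 622/3

622/3


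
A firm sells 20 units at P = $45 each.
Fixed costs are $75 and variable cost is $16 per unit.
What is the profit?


Total Revenue = P * Q = 45 * 20 = $900
Total Cost = FC + VC*Q = 75 + 16*20 = $395
Profit = TR - TC = 900 - 395 = $505

$505


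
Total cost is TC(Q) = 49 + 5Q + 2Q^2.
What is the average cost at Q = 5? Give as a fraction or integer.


TC(5) = 49 + 5*5 + 2*5^2
TC(5) = 49 + 25 + 50 = 124
AC = TC/Q = 124/5 = 124/5

124/5


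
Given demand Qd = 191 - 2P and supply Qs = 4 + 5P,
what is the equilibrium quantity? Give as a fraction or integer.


First find equilibrium price:
191 - 2P = 4 + 5P
P* = 187/7 = 187/7
Then substitute into demand:
Q* = 191 - 2 * 187/7 = 963/7

963/7


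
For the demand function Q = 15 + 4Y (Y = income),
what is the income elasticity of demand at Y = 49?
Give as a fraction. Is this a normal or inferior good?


dQ/dY = 4
At Y = 49: Q = 15 + 4*49 = 211
Ey = (dQ/dY)(Y/Q) = 4 * 49 / 211 = 196/211
Since Ey > 0, this is a normal good.

196/211 (normal good)


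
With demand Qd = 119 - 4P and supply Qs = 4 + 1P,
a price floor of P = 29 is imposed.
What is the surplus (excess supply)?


At P = 29:
Qd = 119 - 4*29 = 3
Qs = 4 + 1*29 = 33
Surplus = Qs - Qd = 33 - 3 = 30

30


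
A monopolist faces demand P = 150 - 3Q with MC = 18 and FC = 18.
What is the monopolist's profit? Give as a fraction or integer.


MR = MC: 150 - 6Q = 18
Q* = 22
P* = 150 - 3*22 = 84
Profit = (P* - MC)*Q* - FC
= (84 - 18)*22 - 18
= 66*22 - 18
= 1452 - 18 = 1434

1434


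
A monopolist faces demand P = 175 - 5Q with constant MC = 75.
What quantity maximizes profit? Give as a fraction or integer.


TR = P*Q = (175 - 5Q)Q = 175Q - 5Q^2
MR = dTR/dQ = 175 - 10Q
Set MR = MC:
175 - 10Q = 75
100 = 10Q
Q* = 100/10 = 10

10


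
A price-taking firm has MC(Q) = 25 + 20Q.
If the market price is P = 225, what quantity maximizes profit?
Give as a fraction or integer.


In perfect competition, profit is maximized where P = MC.
225 = 25 + 20Q
200 = 20Q
Q* = 200/20 = 10

10


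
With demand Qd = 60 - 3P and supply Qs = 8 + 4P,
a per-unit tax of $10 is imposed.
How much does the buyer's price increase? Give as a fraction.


With a per-unit tax, the buyer's price increase depends on relative slopes.
Supply slope: d = 4, Demand slope: b = 3
Buyer's price increase = d * tax / (b + d)
= 4 * 10 / (3 + 4)
= 40 / 7 = 40/7

40/7


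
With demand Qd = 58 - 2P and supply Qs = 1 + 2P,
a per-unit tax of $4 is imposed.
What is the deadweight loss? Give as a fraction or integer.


Pre-tax equilibrium quantity: Q* = 59/2
Post-tax equilibrium quantity: Q_tax = 51/2
Reduction in quantity: Q* - Q_tax = 4
DWL = (1/2) * tax * (Q* - Q_tax)
DWL = (1/2) * 4 * 4 = 8

8


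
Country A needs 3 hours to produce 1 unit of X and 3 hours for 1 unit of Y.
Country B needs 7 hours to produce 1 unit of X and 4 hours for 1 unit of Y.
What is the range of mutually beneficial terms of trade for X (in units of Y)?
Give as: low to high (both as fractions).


Opportunity cost of X for Country A = hours_X / hours_Y = 3/3 = 1 units of Y
Opportunity cost of X for Country B = hours_X / hours_Y = 7/4 = 7/4 units of Y
Terms of trade must be between the two opportunity costs.
Range: 1 to 7/4

1 to 7/4


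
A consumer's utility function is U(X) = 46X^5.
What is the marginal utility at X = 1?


MU = dU/dX = 46*5*X^(5-1)
MU = 230*X^4
At X = 1:
MU = 230 * 1^4
MU = 230 * 1 = 230

230


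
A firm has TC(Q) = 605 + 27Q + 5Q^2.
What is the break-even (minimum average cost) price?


AC(Q) = 605/Q + 27 + 5Q
To minimize: dAC/dQ = -605/Q^2 + 5 = 0
Q^2 = 605/5 = 121
Q* = 11
Min AC = 605/11 + 27 + 5*11
Min AC = 55 + 27 + 55 = 137

137


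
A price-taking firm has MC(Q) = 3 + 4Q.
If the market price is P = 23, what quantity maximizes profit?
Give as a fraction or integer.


In perfect competition, profit is maximized where P = MC.
23 = 3 + 4Q
20 = 4Q
Q* = 20/4 = 5

5


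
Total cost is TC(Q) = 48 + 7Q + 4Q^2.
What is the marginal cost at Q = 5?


MC = dTC/dQ = 7 + 2*4*Q
At Q = 5:
MC = 7 + 8*5
MC = 7 + 40 = 47

47


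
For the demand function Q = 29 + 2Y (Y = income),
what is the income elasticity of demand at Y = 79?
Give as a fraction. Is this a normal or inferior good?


dQ/dY = 2
At Y = 79: Q = 29 + 2*79 = 187
Ey = (dQ/dY)(Y/Q) = 2 * 79 / 187 = 158/187
Since Ey > 0, this is a normal good.

158/187 (normal good)


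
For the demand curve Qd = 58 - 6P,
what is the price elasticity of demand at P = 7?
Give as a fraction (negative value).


dQ/dP = -6
At P = 7: Q = 58 - 6*7 = 16
E = (dQ/dP)(P/Q) = (-6)(7/16) = -21/8

-21/8


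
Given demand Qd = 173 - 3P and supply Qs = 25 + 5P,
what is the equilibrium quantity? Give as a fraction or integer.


First find equilibrium price:
173 - 3P = 25 + 5P
P* = 148/8 = 37/2
Then substitute into demand:
Q* = 173 - 3 * 37/2 = 235/2

235/2


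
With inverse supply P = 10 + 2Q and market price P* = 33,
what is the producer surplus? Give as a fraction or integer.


Minimum supply price (at Q=0): P_min = 10
Quantity supplied at P* = 33:
Q* = (33 - 10)/2 = 23/2
PS = (1/2) * Q* * (P* - P_min)
PS = (1/2) * 23/2 * (33 - 10)
PS = (1/2) * 23/2 * 23 = 529/4

529/4


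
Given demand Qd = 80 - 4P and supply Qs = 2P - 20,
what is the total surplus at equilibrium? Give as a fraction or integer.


Find equilibrium: 80 - 4P = 2P - 20
80 + 20 = 6P
P* = 100/6 = 50/3
Q* = 2*50/3 - 20 = 40/3
Inverse demand: P = 20 - Q/4, so P_max = 20
Inverse supply: P = 10 + Q/2, so P_min = 10
CS = (1/2) * 40/3 * (20 - 50/3) = 200/9
PS = (1/2) * 40/3 * (50/3 - 10) = 400/9
TS = CS + PS = 200/9 + 400/9 = 200/3

200/3


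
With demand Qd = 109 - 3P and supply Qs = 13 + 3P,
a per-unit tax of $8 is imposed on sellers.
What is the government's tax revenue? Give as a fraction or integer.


With tax on sellers, new supply: Qs' = 13 + 3(P - 8)
= 3P - 11
New equilibrium quantity:
Q_new = 49
Tax revenue = tax * Q_new = 8 * 49 = 392

392


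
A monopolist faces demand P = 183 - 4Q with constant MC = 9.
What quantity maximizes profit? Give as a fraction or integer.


TR = P*Q = (183 - 4Q)Q = 183Q - 4Q^2
MR = dTR/dQ = 183 - 8Q
Set MR = MC:
183 - 8Q = 9
174 = 8Q
Q* = 174/8 = 87/4

87/4


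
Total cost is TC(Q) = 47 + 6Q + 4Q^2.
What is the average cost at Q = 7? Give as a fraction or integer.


TC(7) = 47 + 6*7 + 4*7^2
TC(7) = 47 + 42 + 196 = 285
AC = TC/Q = 285/7 = 285/7

285/7


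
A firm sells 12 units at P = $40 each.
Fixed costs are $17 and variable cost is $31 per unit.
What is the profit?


Total Revenue = P * Q = 40 * 12 = $480
Total Cost = FC + VC*Q = 17 + 31*12 = $389
Profit = TR - TC = 480 - 389 = $91

$91


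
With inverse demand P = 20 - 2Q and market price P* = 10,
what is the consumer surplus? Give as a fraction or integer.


Maximum willingness to pay (at Q=0): P_max = 20
Quantity demanded at P* = 10:
Q* = (20 - 10)/2 = 5
CS = (1/2) * Q* * (P_max - P*)
CS = (1/2) * 5 * (20 - 10)
CS = (1/2) * 5 * 10 = 25

25


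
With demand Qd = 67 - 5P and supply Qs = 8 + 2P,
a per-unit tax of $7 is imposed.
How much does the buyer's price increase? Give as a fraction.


With a per-unit tax, the buyer's price increase depends on relative slopes.
Supply slope: d = 2, Demand slope: b = 5
Buyer's price increase = d * tax / (b + d)
= 2 * 7 / (5 + 2)
= 14 / 7 = 2

2


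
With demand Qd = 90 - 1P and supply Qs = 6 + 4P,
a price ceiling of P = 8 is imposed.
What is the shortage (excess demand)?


At P = 8:
Qd = 90 - 1*8 = 82
Qs = 6 + 4*8 = 38
Shortage = Qd - Qs = 82 - 38 = 44

44


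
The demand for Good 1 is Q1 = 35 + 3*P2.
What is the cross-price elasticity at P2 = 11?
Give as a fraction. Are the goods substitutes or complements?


dQ1/dP2 = 3
At P2 = 11: Q1 = 35 + 3*11 = 68
Exy = (dQ1/dP2)(P2/Q1) = 3 * 11 / 68 = 33/68
Since Exy > 0, the goods are substitutes.

33/68 (substitutes)


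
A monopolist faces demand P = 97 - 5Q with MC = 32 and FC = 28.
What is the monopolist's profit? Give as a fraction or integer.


MR = MC: 97 - 10Q = 32
Q* = 13/2
P* = 97 - 5*13/2 = 129/2
Profit = (P* - MC)*Q* - FC
= (129/2 - 32)*13/2 - 28
= 65/2*13/2 - 28
= 845/4 - 28 = 733/4

733/4


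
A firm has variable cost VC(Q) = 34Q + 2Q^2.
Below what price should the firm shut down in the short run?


AVC(Q) = VC(Q)/Q = 34 + 2Q
AVC is increasing in Q, so minimum AVC is at Q -> 0+.
Min AVC = 34
The firm should shut down if P < 34.

34


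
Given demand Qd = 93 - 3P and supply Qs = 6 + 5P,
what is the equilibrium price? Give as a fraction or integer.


At equilibrium, Qd = Qs.
93 - 3P = 6 + 5P
93 - 6 = 3P + 5P
87 = 8P
P* = 87/8 = 87/8

87/8


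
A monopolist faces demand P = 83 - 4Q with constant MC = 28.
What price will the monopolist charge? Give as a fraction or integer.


MR = 83 - 8Q
Set MR = MC: 83 - 8Q = 28
Q* = 55/8
Substitute into demand:
P* = 83 - 4*55/8 = 111/2

111/2


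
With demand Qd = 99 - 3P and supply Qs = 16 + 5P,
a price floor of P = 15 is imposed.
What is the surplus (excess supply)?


At P = 15:
Qd = 99 - 3*15 = 54
Qs = 16 + 5*15 = 91
Surplus = Qs - Qd = 91 - 54 = 37

37


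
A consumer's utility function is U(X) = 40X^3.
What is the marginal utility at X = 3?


MU = dU/dX = 40*3*X^(3-1)
MU = 120*X^2
At X = 3:
MU = 120 * 3^2
MU = 120 * 9 = 1080

1080


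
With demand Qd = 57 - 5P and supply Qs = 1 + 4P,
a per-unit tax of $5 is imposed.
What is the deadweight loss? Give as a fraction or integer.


Pre-tax equilibrium quantity: Q* = 233/9
Post-tax equilibrium quantity: Q_tax = 133/9
Reduction in quantity: Q* - Q_tax = 100/9
DWL = (1/2) * tax * (Q* - Q_tax)
DWL = (1/2) * 5 * 100/9 = 250/9

250/9


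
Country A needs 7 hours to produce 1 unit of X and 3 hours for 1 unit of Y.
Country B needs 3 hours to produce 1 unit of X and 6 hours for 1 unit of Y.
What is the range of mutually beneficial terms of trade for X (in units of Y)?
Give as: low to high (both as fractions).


Opportunity cost of X for Country A = hours_X / hours_Y = 7/3 = 7/3 units of Y
Opportunity cost of X for Country B = hours_X / hours_Y = 3/6 = 1/2 units of Y
Terms of trade must be between the two opportunity costs.
Range: 1/2 to 7/3

1/2 to 7/3


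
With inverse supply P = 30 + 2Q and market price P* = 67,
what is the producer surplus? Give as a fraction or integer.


Minimum supply price (at Q=0): P_min = 30
Quantity supplied at P* = 67:
Q* = (67 - 30)/2 = 37/2
PS = (1/2) * Q* * (P* - P_min)
PS = (1/2) * 37/2 * (67 - 30)
PS = (1/2) * 37/2 * 37 = 1369/4

1369/4


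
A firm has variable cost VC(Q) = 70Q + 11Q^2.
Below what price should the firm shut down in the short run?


AVC(Q) = VC(Q)/Q = 70 + 11Q
AVC is increasing in Q, so minimum AVC is at Q -> 0+.
Min AVC = 70
The firm should shut down if P < 70.

70


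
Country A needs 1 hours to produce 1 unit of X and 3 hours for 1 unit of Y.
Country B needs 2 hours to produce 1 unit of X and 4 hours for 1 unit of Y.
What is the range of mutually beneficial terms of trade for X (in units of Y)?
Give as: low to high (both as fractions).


Opportunity cost of X for Country A = hours_X / hours_Y = 1/3 = 1/3 units of Y
Opportunity cost of X for Country B = hours_X / hours_Y = 2/4 = 1/2 units of Y
Terms of trade must be between the two opportunity costs.
Range: 1/3 to 1/2

1/3 to 1/2


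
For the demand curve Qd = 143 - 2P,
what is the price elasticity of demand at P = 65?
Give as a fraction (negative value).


dQ/dP = -2
At P = 65: Q = 143 - 2*65 = 13
E = (dQ/dP)(P/Q) = (-2)(65/13) = -10

-10


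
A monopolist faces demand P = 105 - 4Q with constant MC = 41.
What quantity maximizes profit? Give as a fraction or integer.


TR = P*Q = (105 - 4Q)Q = 105Q - 4Q^2
MR = dTR/dQ = 105 - 8Q
Set MR = MC:
105 - 8Q = 41
64 = 8Q
Q* = 64/8 = 8

8


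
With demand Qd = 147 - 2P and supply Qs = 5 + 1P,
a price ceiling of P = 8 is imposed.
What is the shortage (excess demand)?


At P = 8:
Qd = 147 - 2*8 = 131
Qs = 5 + 1*8 = 13
Shortage = Qd - Qs = 131 - 13 = 118

118


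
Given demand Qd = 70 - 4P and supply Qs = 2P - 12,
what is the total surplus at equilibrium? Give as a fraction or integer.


Find equilibrium: 70 - 4P = 2P - 12
70 + 12 = 6P
P* = 82/6 = 41/3
Q* = 2*41/3 - 12 = 46/3
Inverse demand: P = 35/2 - Q/4, so P_max = 35/2
Inverse supply: P = 6 + Q/2, so P_min = 6
CS = (1/2) * 46/3 * (35/2 - 41/3) = 529/18
PS = (1/2) * 46/3 * (41/3 - 6) = 529/9
TS = CS + PS = 529/18 + 529/9 = 529/6

529/6


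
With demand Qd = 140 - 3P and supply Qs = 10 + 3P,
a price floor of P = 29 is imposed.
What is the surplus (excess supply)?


At P = 29:
Qd = 140 - 3*29 = 53
Qs = 10 + 3*29 = 97
Surplus = Qs - Qd = 97 - 53 = 44

44


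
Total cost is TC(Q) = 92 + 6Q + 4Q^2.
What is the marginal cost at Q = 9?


MC = dTC/dQ = 6 + 2*4*Q
At Q = 9:
MC = 6 + 8*9
MC = 6 + 72 = 78

78


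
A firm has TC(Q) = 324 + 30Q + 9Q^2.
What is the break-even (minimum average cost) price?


AC(Q) = 324/Q + 30 + 9Q
To minimize: dAC/dQ = -324/Q^2 + 9 = 0
Q^2 = 324/9 = 36
Q* = 6
Min AC = 324/6 + 30 + 9*6
Min AC = 54 + 30 + 54 = 138

138


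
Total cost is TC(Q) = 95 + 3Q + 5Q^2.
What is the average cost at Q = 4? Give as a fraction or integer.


TC(4) = 95 + 3*4 + 5*4^2
TC(4) = 95 + 12 + 80 = 187
AC = TC/Q = 187/4 = 187/4

187/4


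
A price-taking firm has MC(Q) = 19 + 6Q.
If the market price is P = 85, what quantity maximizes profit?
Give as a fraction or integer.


In perfect competition, profit is maximized where P = MC.
85 = 19 + 6Q
66 = 6Q
Q* = 66/6 = 11

11


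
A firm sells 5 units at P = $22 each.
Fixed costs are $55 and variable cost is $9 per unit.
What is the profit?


Total Revenue = P * Q = 22 * 5 = $110
Total Cost = FC + VC*Q = 55 + 9*5 = $100
Profit = TR - TC = 110 - 100 = $10

$10


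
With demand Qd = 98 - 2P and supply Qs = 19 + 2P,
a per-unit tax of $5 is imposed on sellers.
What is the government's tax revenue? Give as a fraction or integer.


With tax on sellers, new supply: Qs' = 19 + 2(P - 5)
= 9 + 2P
New equilibrium quantity:
Q_new = 107/2
Tax revenue = tax * Q_new = 5 * 107/2 = 535/2

535/2


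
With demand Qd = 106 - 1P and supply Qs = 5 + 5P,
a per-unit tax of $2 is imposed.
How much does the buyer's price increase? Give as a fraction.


With a per-unit tax, the buyer's price increase depends on relative slopes.
Supply slope: d = 5, Demand slope: b = 1
Buyer's price increase = d * tax / (b + d)
= 5 * 2 / (1 + 5)
= 10 / 6 = 5/3

5/3


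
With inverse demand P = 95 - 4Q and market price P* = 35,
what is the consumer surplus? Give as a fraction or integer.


Maximum willingness to pay (at Q=0): P_max = 95
Quantity demanded at P* = 35:
Q* = (95 - 35)/4 = 15
CS = (1/2) * Q* * (P_max - P*)
CS = (1/2) * 15 * (95 - 35)
CS = (1/2) * 15 * 60 = 450

450


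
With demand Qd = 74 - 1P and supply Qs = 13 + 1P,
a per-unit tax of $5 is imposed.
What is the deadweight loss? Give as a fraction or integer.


Pre-tax equilibrium quantity: Q* = 87/2
Post-tax equilibrium quantity: Q_tax = 41
Reduction in quantity: Q* - Q_tax = 5/2
DWL = (1/2) * tax * (Q* - Q_tax)
DWL = (1/2) * 5 * 5/2 = 25/4

25/4


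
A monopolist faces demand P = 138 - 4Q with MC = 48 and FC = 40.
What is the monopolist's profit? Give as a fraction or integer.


MR = MC: 138 - 8Q = 48
Q* = 45/4
P* = 138 - 4*45/4 = 93
Profit = (P* - MC)*Q* - FC
= (93 - 48)*45/4 - 40
= 45*45/4 - 40
= 2025/4 - 40 = 1865/4

1865/4


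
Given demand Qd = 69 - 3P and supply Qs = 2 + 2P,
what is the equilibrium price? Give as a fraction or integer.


At equilibrium, Qd = Qs.
69 - 3P = 2 + 2P
69 - 2 = 3P + 2P
67 = 5P
P* = 67/5 = 67/5

67/5


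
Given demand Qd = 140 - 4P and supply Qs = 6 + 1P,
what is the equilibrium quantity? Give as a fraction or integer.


First find equilibrium price:
140 - 4P = 6 + 1P
P* = 134/5 = 134/5
Then substitute into demand:
Q* = 140 - 4 * 134/5 = 164/5

164/5


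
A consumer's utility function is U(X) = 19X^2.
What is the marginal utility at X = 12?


MU = dU/dX = 19*2*X^(2-1)
MU = 38*X^1
At X = 12:
MU = 38 * 12^1
MU = 38 * 12 = 456

456


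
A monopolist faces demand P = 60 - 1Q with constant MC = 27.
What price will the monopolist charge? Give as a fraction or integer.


MR = 60 - 2Q
Set MR = MC: 60 - 2Q = 27
Q* = 33/2
Substitute into demand:
P* = 60 - 1*33/2 = 87/2

87/2


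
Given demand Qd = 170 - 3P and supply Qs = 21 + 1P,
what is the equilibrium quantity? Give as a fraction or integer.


First find equilibrium price:
170 - 3P = 21 + 1P
P* = 149/4 = 149/4
Then substitute into demand:
Q* = 170 - 3 * 149/4 = 233/4

233/4


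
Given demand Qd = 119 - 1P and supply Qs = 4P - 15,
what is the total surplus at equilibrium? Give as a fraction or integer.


Find equilibrium: 119 - 1P = 4P - 15
119 + 15 = 5P
P* = 134/5 = 134/5
Q* = 4*134/5 - 15 = 461/5
Inverse demand: P = 119 - Q/1, so P_max = 119
Inverse supply: P = 15/4 + Q/4, so P_min = 15/4
CS = (1/2) * 461/5 * (119 - 134/5) = 212521/50
PS = (1/2) * 461/5 * (134/5 - 15/4) = 212521/200
TS = CS + PS = 212521/50 + 212521/200 = 212521/40

212521/40


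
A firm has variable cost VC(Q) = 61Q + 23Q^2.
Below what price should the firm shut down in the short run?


AVC(Q) = VC(Q)/Q = 61 + 23Q
AVC is increasing in Q, so minimum AVC is at Q -> 0+.
Min AVC = 61
The firm should shut down if P < 61.

61


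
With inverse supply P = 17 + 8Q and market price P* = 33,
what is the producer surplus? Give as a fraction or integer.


Minimum supply price (at Q=0): P_min = 17
Quantity supplied at P* = 33:
Q* = (33 - 17)/8 = 2
PS = (1/2) * Q* * (P* - P_min)
PS = (1/2) * 2 * (33 - 17)
PS = (1/2) * 2 * 16 = 16

16


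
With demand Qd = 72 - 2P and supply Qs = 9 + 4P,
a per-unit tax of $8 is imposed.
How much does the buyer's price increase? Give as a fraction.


With a per-unit tax, the buyer's price increase depends on relative slopes.
Supply slope: d = 4, Demand slope: b = 2
Buyer's price increase = d * tax / (b + d)
= 4 * 8 / (2 + 4)
= 32 / 6 = 16/3

16/3


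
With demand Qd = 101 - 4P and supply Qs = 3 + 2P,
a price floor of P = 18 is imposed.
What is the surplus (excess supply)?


At P = 18:
Qd = 101 - 4*18 = 29
Qs = 3 + 2*18 = 39
Surplus = Qs - Qd = 39 - 29 = 10

10


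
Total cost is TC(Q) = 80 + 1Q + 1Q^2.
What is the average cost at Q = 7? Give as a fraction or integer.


TC(7) = 80 + 1*7 + 1*7^2
TC(7) = 80 + 7 + 49 = 136
AC = TC/Q = 136/7 = 136/7

136/7


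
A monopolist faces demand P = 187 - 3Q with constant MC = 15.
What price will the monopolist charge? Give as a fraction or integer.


MR = 187 - 6Q
Set MR = MC: 187 - 6Q = 15
Q* = 86/3
Substitute into demand:
P* = 187 - 3*86/3 = 101

101


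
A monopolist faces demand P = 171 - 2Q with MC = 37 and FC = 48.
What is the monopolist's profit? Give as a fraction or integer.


MR = MC: 171 - 4Q = 37
Q* = 67/2
P* = 171 - 2*67/2 = 104
Profit = (P* - MC)*Q* - FC
= (104 - 37)*67/2 - 48
= 67*67/2 - 48
= 4489/2 - 48 = 4393/2

4393/2


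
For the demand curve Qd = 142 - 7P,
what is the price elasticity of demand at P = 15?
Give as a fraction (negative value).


dQ/dP = -7
At P = 15: Q = 142 - 7*15 = 37
E = (dQ/dP)(P/Q) = (-7)(15/37) = -105/37

-105/37


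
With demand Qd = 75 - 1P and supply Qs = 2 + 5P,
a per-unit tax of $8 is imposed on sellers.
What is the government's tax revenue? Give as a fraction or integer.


With tax on sellers, new supply: Qs' = 2 + 5(P - 8)
= 5P - 38
New equilibrium quantity:
Q_new = 337/6
Tax revenue = tax * Q_new = 8 * 337/6 = 1348/3

1348/3


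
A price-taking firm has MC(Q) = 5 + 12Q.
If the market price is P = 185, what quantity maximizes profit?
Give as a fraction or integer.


In perfect competition, profit is maximized where P = MC.
185 = 5 + 12Q
180 = 12Q
Q* = 180/12 = 15

15


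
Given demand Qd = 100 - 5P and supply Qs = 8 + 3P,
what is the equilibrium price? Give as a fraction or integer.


At equilibrium, Qd = Qs.
100 - 5P = 8 + 3P
100 - 8 = 5P + 3P
92 = 8P
P* = 92/8 = 23/2

23/2


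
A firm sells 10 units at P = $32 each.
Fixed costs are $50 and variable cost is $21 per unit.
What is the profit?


Total Revenue = P * Q = 32 * 10 = $320
Total Cost = FC + VC*Q = 50 + 21*10 = $260
Profit = TR - TC = 320 - 260 = $60

$60


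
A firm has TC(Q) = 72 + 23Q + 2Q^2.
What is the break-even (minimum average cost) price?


AC(Q) = 72/Q + 23 + 2Q
To minimize: dAC/dQ = -72/Q^2 + 2 = 0
Q^2 = 72/2 = 36
Q* = 6
Min AC = 72/6 + 23 + 2*6
Min AC = 12 + 23 + 12 = 47

47


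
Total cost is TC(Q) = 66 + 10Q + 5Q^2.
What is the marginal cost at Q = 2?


MC = dTC/dQ = 10 + 2*5*Q
At Q = 2:
MC = 10 + 10*2
MC = 10 + 20 = 30

30


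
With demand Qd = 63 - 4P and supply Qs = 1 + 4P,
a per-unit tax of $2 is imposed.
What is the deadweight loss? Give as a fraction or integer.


Pre-tax equilibrium quantity: Q* = 32
Post-tax equilibrium quantity: Q_tax = 28
Reduction in quantity: Q* - Q_tax = 4
DWL = (1/2) * tax * (Q* - Q_tax)
DWL = (1/2) * 2 * 4 = 4

4


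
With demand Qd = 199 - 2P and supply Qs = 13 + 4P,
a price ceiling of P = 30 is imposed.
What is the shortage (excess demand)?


At P = 30:
Qd = 199 - 2*30 = 139
Qs = 13 + 4*30 = 133
Shortage = Qd - Qs = 139 - 133 = 6

6


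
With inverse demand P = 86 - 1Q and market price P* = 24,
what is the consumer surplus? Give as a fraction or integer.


Maximum willingness to pay (at Q=0): P_max = 86
Quantity demanded at P* = 24:
Q* = (86 - 24)/1 = 62
CS = (1/2) * Q* * (P_max - P*)
CS = (1/2) * 62 * (86 - 24)
CS = (1/2) * 62 * 62 = 1922

1922


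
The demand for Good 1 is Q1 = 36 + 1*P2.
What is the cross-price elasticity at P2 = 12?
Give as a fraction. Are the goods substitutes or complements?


dQ1/dP2 = 1
At P2 = 12: Q1 = 36 + 1*12 = 48
Exy = (dQ1/dP2)(P2/Q1) = 1 * 12 / 48 = 1/4
Since Exy > 0, the goods are substitutes.

1/4 (substitutes)


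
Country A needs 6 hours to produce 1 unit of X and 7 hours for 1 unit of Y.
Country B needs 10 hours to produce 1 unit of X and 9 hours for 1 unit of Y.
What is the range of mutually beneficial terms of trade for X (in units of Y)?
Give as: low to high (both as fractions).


Opportunity cost of X for Country A = hours_X / hours_Y = 6/7 = 6/7 units of Y
Opportunity cost of X for Country B = hours_X / hours_Y = 10/9 = 10/9 units of Y
Terms of trade must be between the two opportunity costs.
Range: 6/7 to 10/9

6/7 to 10/9


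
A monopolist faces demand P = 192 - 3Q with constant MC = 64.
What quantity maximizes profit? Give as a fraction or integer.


TR = P*Q = (192 - 3Q)Q = 192Q - 3Q^2
MR = dTR/dQ = 192 - 6Q
Set MR = MC:
192 - 6Q = 64
128 = 6Q
Q* = 128/6 = 64/3

64/3


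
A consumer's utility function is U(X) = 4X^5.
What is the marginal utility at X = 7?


MU = dU/dX = 4*5*X^(5-1)
MU = 20*X^4
At X = 7:
MU = 20 * 7^4
MU = 20 * 2401 = 48020

48020


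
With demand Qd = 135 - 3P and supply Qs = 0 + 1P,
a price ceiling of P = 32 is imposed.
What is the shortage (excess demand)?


At P = 32:
Qd = 135 - 3*32 = 39
Qs = 0 + 1*32 = 32
Shortage = Qd - Qs = 39 - 32 = 7

7


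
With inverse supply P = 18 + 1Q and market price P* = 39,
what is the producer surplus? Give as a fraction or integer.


Minimum supply price (at Q=0): P_min = 18
Quantity supplied at P* = 39:
Q* = (39 - 18)/1 = 21
PS = (1/2) * Q* * (P* - P_min)
PS = (1/2) * 21 * (39 - 18)
PS = (1/2) * 21 * 21 = 441/2

441/2


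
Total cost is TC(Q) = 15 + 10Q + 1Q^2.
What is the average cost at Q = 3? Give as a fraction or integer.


TC(3) = 15 + 10*3 + 1*3^2
TC(3) = 15 + 30 + 9 = 54
AC = TC/Q = 54/3 = 18

18


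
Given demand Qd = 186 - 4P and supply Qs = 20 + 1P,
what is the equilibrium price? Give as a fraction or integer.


At equilibrium, Qd = Qs.
186 - 4P = 20 + 1P
186 - 20 = 4P + 1P
166 = 5P
P* = 166/5 = 166/5

166/5


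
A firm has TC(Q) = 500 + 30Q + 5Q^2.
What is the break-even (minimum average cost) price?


AC(Q) = 500/Q + 30 + 5Q
To minimize: dAC/dQ = -500/Q^2 + 5 = 0
Q^2 = 500/5 = 100
Q* = 10
Min AC = 500/10 + 30 + 5*10
Min AC = 50 + 30 + 50 = 130

130


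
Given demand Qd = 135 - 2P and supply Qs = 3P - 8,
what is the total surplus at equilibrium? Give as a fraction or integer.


Find equilibrium: 135 - 2P = 3P - 8
135 + 8 = 5P
P* = 143/5 = 143/5
Q* = 3*143/5 - 8 = 389/5
Inverse demand: P = 135/2 - Q/2, so P_max = 135/2
Inverse supply: P = 8/3 + Q/3, so P_min = 8/3
CS = (1/2) * 389/5 * (135/2 - 143/5) = 151321/100
PS = (1/2) * 389/5 * (143/5 - 8/3) = 151321/150
TS = CS + PS = 151321/100 + 151321/150 = 151321/60

151321/60


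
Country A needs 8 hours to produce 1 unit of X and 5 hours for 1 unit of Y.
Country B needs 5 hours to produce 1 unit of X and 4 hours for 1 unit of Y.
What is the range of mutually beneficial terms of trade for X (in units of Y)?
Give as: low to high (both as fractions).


Opportunity cost of X for Country A = hours_X / hours_Y = 8/5 = 8/5 units of Y
Opportunity cost of X for Country B = hours_X / hours_Y = 5/4 = 5/4 units of Y
Terms of trade must be between the two opportunity costs.
Range: 5/4 to 8/5

5/4 to 8/5
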